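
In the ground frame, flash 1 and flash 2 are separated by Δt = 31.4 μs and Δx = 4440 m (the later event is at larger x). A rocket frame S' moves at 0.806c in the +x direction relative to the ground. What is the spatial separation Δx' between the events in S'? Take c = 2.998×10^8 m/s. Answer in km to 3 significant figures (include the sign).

γ = 1/√(1 − 0.806²) = 1.6894
Δx' = γ(Δx − vΔt) = 1.6894 × (4440 m − 0.806×(2.998×10^8 m/s)×31.4×10^-6 s)
= 1.6894 × (-3147.5 m) = -5.32 km

Δx' ≈ -5.32 km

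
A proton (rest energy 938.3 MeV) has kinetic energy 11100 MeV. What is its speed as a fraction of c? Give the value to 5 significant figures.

β ≈ 0.99696

γ = 1 + K/(m₀c²) = 1 + 11100/938.3 = 12.82991
β = √(1 − 1/γ²) = 0.99696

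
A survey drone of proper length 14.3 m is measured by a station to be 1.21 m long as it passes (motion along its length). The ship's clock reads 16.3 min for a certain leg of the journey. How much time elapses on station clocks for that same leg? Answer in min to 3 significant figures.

Length contraction ⇒ γ = L₀/L = 14.3/1.21 = 11.818
Time dilation: Δt = γτ₀ = 11.818 × 16.3 min = 193 min

Δt ≈ 193 min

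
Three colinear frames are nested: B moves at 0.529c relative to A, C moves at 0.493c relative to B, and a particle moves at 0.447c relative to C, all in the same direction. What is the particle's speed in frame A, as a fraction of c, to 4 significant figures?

Compose boost 2: (0.493 + 0.529)/(1 + 0.493×0.529) = 1.022/1.26080 = 0.810598
Compose boost 3: (0.447 + 0.810598)/(1 + 0.447×0.810598) = 1.25760/1.36234 = 0.9231

u ≈ 0.9231c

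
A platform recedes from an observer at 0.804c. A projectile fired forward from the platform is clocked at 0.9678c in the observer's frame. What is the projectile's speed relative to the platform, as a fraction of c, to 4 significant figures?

Inverse velocity addition: u' = (u − v)/(1 − uv/c²)
= (0.9678 − 0.804)/(1 − 0.9678×0.804) = 0.1638/0.221889 = 0.7382

u' ≈ 0.7382c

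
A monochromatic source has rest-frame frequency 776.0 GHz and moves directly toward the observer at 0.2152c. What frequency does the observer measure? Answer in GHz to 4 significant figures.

f_obs ≈ 965.6 GHz

Relativistic Doppler: f_obs = f_src √((1+β)/(1−β))
= 776.0 × √(1.21520/0.784800) = 776.0 × 1.24436 = 965.6 GHz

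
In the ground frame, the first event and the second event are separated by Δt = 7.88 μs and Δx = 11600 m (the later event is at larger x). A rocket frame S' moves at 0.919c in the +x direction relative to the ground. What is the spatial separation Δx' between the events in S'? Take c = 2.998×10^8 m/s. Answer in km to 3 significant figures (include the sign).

γ = 1/√(1 − 0.919²) = 2.5364
Δx' = γ(Δx − vΔt) = 2.5364 × (11600 m − 0.919×(2.998×10^8 m/s)×7.88×10^-6 s)
= 2.5364 × (9428.9 m) = 23.9 km

Δx' ≈ 23.9 km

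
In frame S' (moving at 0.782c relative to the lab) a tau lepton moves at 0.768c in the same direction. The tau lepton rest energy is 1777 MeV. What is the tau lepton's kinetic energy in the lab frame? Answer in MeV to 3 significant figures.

u_lab = (0.768 + 0.782)/(1 + 0.768×0.782) = 0.968401
γ = 1/√(1 − 0.968401²) = 4.0097
K = (γ − 1)m₀c² = (4.0097 − 1) × 1777 = 3.0097 × 1777 = 5350 MeV

K ≈ 5350 MeV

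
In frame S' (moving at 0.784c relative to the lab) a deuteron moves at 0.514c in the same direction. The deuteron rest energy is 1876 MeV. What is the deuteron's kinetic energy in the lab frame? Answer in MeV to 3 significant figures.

u_lab = (0.514 + 0.784)/(1 + 0.514×0.784) = 0.925176
γ = 1/√(1 − 0.925176²) = 2.6348
K = (γ − 1)m₀c² = (2.6348 − 1) × 1876 = 1.6348 × 1876 = 3070 MeV

K ≈ 3070 MeV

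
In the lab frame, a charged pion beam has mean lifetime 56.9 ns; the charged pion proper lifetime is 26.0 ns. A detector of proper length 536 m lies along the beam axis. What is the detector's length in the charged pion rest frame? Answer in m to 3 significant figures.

Time dilation ⇒ γ = Δt/τ₀ = 56.9/26.0 = 2.1885
Length contraction: L = L₀/γ = 536/2.1885 = 245 m

L ≈ 245 m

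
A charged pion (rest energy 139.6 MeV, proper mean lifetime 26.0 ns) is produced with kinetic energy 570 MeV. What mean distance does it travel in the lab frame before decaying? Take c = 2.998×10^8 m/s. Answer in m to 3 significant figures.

d ≈ 38.8 m

γ = 1 + K/(m₀c²) = 1 + 570/139.6 = 5.0831
β = √(1 − 1/γ²) = 0.98046
Dilated lifetime: γτ₀ = 5.0831 × 26.0 ns = 132.16 ns
d = βc·γτ₀ = 0.98046 × (2.998×10^8 m/s) × 1.3216×10^-7 s = 38.8 m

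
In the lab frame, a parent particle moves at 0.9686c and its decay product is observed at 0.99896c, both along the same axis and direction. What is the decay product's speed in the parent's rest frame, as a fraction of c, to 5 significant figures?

u' ≈ 0.93682c

Inverse velocity addition: u' = (u − v)/(1 − uv/c²)
= (0.99896 − 0.9686)/(1 − 0.99896×0.9686) = 0.030360/0.03240734 = 0.93682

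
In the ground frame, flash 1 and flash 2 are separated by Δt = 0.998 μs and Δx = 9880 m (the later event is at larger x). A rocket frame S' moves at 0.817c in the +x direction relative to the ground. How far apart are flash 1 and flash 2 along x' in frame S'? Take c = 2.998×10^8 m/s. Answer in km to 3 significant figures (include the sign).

γ = 1/√(1 − 0.817²) = 1.7342
Δx' = γ(Δx − vΔt) = 1.7342 × (9880 m − 0.817×(2.998×10^8 m/s)×0.998×10^-6 s)
= 1.7342 × (9635.6 m) = 16.7 km

Δx' ≈ 16.7 km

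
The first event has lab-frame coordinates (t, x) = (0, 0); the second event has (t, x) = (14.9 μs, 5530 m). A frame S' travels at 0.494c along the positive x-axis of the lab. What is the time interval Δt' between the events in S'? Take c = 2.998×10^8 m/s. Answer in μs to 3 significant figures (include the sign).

Δt' ≈ 6.66 μs

γ = 1/√(1 − 0.494²) = 1.1501
Δt' = γ(Δt − vΔx/c²) = 1.1501 × (14.9 μs − 0.494×5530 m / (2.998×10^8 m/s))
= 1.1501 × (5.7879 μs) = 6.66 μs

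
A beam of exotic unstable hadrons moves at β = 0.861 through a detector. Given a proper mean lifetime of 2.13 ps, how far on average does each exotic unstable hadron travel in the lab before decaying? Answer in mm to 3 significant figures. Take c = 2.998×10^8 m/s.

γ = 1/√(1 − 0.861²) = 1.9662
Dilated lifetime: Δt = γτ₀ = 1.9662 × 2.13 ps = 4.1879 ps
d = vΔt = 0.861c × 4.1879 ps = 2.5813×10^8 m/s × 4.1879×10^-12 s = 1.08 mm

d ≈ 1.08 mm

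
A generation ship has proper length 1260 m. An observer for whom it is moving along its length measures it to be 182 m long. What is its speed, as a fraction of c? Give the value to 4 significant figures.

γ = L₀/L = 1260/182 = 6.92308
β = √(1 − 1/γ²) = 0.9895

β ≈ 0.9895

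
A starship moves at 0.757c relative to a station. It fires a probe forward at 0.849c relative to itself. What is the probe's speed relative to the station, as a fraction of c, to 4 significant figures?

Relativistic velocity addition: u = (u' + v)/(1 + u'v/c²)
= (0.849 + 0.757)/(1 + 0.849×0.757) = 1.606/1.64269 = 0.9777

u ≈ 0.9777c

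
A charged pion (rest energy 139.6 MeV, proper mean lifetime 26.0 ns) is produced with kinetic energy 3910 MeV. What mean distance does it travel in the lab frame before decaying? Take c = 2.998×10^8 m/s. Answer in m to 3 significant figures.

γ = 1 + K/(m₀c²) = 1 + 3910/139.6 = 29.009
β = √(1 − 1/γ²) = 0.99941
Dilated lifetime: γτ₀ = 29.009 × 26.0 ns = 754.22 ns
d = βc·γτ₀ = 0.99941 × (2.998×10^8 m/s) × 7.5422×10^-7 s = 226 m

d ≈ 226 m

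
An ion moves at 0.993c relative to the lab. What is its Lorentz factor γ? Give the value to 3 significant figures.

γ ≈ 8.47

γ = 1/√(1 − β²) = 1/√(1 − 0.993²) = 1/√(0.013951) = 8.47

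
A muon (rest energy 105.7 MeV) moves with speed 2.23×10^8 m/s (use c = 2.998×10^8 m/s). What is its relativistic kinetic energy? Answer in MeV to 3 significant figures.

β = v/c = 2.23×10^8 / 2.998×10^8 = 0.74383
γ = 1/√(1 − 0.74383²) = 1.4962
K = (γ − 1)m₀c² = (1.4962 − 1) × 105.7 MeV = 0.49618 × 105.7 MeV = 52.4 MeV

K ≈ 52.4 MeV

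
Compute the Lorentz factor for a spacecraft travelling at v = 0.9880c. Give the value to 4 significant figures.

γ ≈ 6.474

γ = 1/√(1 − β²) = 1/√(1 − 0.9880²) = 1/√(0.0238560) = 6.474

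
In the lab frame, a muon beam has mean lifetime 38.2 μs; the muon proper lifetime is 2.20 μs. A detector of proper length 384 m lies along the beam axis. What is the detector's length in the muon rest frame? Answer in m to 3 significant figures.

Time dilation ⇒ γ = Δt/τ₀ = 38.2/2.20 = 17.364
Length contraction: L = L₀/γ = 384/17.364 = 22.1 m

L ≈ 22.1 m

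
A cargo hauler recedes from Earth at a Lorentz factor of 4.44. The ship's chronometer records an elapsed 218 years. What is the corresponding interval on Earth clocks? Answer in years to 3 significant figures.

Δt ≈ 968 years

γ = 4.44 (given)
Time dilation: Δt = γτ₀ = 4.44 × 218 years = 968 years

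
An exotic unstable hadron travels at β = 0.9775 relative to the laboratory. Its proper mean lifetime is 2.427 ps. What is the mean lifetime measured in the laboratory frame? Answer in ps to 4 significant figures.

γ = 1/√(1 − 0.9775²) = 4.74079
Time dilation: Δt = γτ₀ = 4.74079 × 2.427 ps = 11.51 ps

Δt ≈ 11.51 ps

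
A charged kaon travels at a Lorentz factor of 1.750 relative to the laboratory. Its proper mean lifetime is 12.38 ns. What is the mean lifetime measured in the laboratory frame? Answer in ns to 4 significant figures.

Δt ≈ 21.67 ns

γ = 1.750 (given)
Time dilation: Δt = γτ₀ = 1.750 × 12.38 ns = 21.67 ns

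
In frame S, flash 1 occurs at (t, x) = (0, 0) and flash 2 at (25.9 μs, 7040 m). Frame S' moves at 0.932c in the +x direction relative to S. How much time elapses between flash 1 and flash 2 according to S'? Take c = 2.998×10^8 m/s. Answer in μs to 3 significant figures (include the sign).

γ = 1/√(1 − 0.932²) = 2.7589
Δt' = γ(Δt − vΔx/c²) = 2.7589 × (25.9 μs − 0.932×7040 m / (2.998×10^8 m/s))
= 2.7589 × (4.0145 μs) = 11.1 μs

Δt' ≈ 11.1 μs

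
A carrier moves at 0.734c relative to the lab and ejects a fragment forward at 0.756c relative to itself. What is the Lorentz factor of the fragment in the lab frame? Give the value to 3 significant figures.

γ ≈ 3.50

u_lab = (0.756 + 0.734)/(1 + 0.756×0.734) = 1.490/1.55490 = 0.958259
γ = 1/√(1 − 0.958259²) = 3.50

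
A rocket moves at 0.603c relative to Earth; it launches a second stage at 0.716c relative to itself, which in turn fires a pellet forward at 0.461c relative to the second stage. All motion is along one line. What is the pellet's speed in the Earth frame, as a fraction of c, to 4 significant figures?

Compose boost 2: (0.716 + 0.603)/(1 + 0.716×0.603) = 1.319/1.43175 = 0.921252
Compose boost 3: (0.461 + 0.921252)/(1 + 0.461×0.921252) = 1.38225/1.42470 = 0.9702

u ≈ 0.9702c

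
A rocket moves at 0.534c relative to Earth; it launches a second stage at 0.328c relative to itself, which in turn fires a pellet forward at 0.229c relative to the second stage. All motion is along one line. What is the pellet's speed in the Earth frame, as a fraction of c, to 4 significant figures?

u ≈ 0.8241c

Compose boost 2: (0.328 + 0.534)/(1 + 0.328×0.534) = 0.8620/1.17515 = 0.733522
Compose boost 3: (0.229 + 0.733522)/(1 + 0.229×0.733522) = 0.962522/1.16798 = 0.8241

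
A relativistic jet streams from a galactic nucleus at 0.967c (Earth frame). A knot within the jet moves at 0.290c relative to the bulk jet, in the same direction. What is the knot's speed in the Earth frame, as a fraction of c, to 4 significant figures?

Relativistic velocity addition: u = (u' + v)/(1 + u'v/c²)
= (0.290 + 0.967)/(1 + 0.290×0.967) = 1.257/1.28043 = 0.9817

u ≈ 0.9817c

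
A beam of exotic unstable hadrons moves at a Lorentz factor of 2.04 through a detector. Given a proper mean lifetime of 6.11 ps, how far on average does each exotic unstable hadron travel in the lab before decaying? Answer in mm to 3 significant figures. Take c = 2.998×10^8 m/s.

β = √(1 − 1/γ²) = √(1 − 1/2.04²) = 0.87161
Dilated lifetime: Δt = γτ₀ = 2.04 × 6.11 ps = 12.464 ps
d = vΔt = 0.87161c × 12.464 ps = 2.6131×10^8 m/s × 1.2464×10^-11 s = 3.26 mm

d ≈ 3.26 mm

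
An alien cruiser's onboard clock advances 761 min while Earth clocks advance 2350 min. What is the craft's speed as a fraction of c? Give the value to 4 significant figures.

γ = Δt/τ₀ = 2350/761 = 3.08804
β = √(1 − 1/γ²) = √(1 − 1/3.08804²) = 0.9461

β ≈ 0.9461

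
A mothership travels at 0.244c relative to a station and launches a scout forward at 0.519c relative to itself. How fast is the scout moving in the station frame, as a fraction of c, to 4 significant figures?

Compose boost 2: (0.519 + 0.244)/(1 + 0.519×0.244) = 0.7630/1.12664 = 0.6772

u ≈ 0.6772c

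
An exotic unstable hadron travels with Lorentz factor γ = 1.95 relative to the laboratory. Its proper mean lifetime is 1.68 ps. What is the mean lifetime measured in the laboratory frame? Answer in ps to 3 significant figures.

Δt ≈ 3.28 ps

γ = 1.95 (given)
Time dilation: Δt = γτ₀ = 1.95 × 1.68 ps = 3.28 ps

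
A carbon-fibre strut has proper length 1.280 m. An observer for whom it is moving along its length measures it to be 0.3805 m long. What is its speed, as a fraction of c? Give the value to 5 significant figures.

γ = L₀/L = 1.280/0.3805 = 3.363995
β = √(1 − 1/γ²) = 0.95479

β ≈ 0.95479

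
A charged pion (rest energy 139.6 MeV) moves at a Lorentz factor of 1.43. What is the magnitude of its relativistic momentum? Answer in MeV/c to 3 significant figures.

p ≈ 143 MeV/c

β = √(1 − 1/γ²) = √(1 − 1/1.43²) = 0.71483
p = γβm₀c = 1.43 × 0.71483 × 139.6 MeV/c = 143 MeV/c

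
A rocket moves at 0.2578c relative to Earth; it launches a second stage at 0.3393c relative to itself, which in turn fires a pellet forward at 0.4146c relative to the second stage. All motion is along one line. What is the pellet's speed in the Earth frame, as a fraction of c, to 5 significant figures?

Compose boost 2: (0.3393 + 0.2578)/(1 + 0.3393×0.2578) = 0.59710/1.087472 = 0.5490718
Compose boost 3: (0.4146 + 0.5490718)/(1 + 0.4146×0.5490718) = 0.9636718/1.227645 = 0.78498

u ≈ 0.78498c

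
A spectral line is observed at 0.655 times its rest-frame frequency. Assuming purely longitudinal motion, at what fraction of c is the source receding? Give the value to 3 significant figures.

f_obs/f_src = √((1−β)/(1+β)) = 0.655  ⇒  (1−β)/(1+β) = 0.42903
β = |1 − D²|/(1 + D²) = |1 − 0.42903|/(1 + 0.42903) = 0.400

β ≈ 0.400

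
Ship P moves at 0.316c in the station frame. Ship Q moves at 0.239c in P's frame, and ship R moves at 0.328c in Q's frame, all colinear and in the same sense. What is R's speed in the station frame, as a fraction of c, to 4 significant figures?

u ≈ 0.7218c

Compose boost 2: (0.239 + 0.316)/(1 + 0.239×0.316) = 0.5550/1.07552 = 0.516028
Compose boost 3: (0.328 + 0.516028)/(1 + 0.328×0.516028) = 0.844028/1.16926 = 0.7218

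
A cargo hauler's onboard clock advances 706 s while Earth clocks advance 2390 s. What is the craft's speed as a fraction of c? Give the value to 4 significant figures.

β ≈ 0.9554

γ = Δt/τ₀ = 2390/706 = 3.38527
β = √(1 − 1/γ²) = √(1 − 1/3.38527²) = 0.9554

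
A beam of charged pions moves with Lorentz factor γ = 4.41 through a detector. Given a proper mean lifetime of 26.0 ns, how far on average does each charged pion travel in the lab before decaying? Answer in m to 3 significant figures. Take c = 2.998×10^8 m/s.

β = √(1 − 1/γ²) = √(1 − 1/4.41²) = 0.97395
Dilated lifetime: Δt = γτ₀ = 4.41 × 26.0 ns = 114.66 ns
d = vΔt = 0.97395c × 114.66 ns = 2.9199×10^8 m/s × 1.1466×10^-7 s = 33.5 m

d ≈ 33.5 m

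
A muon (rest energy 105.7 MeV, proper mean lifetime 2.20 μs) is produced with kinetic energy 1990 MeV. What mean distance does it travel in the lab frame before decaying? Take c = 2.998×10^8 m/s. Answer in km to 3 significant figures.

γ = 1 + K/(m₀c²) = 1 + 1990/105.7 = 19.827
β = √(1 − 1/γ²) = 0.99873
Dilated lifetime: γτ₀ = 19.827 × 2.20 μs = 43.619 μs
d = βc·γτ₀ = 0.99873 × (2.998×10^8 m/s) × 4.3619×10^-5 s = 13.1 km

d ≈ 13.1 km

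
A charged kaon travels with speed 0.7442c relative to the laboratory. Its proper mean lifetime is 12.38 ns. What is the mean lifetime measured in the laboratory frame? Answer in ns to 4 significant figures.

Δt ≈ 18.53 ns

γ = 1/√(1 − 0.7442²) = 1.49710
Time dilation: Δt = γτ₀ = 1.49710 × 12.38 ns = 18.53 ns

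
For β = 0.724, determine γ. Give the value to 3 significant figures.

γ = 1/√(1 − β²) = 1/√(1 − 0.724²) = 1/√(0.47582) = 1.45

γ ≈ 1.45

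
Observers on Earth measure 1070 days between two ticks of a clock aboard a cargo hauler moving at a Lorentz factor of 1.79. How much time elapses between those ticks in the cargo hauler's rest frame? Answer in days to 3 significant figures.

τ₀ ≈ 598 days

γ = 1.79 (given)
Proper time: τ₀ = Δt/γ = 1070/1.79 = 598 days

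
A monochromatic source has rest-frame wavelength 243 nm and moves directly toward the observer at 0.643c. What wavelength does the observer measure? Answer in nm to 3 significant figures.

λ_obs ≈ 113 nm

Relativistic Doppler: λ_obs = λ_src √((1−β)/(1+β))
= 243 × √(0.35700/1.6430) = 243 × 0.46614 = 113 nm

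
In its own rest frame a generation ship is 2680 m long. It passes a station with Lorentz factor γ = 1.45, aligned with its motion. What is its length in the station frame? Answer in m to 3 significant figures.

γ = 1.45 (given)
Length contraction: L = L₀/γ = 2680/1.45 = 1850 m

L ≈ 1850 m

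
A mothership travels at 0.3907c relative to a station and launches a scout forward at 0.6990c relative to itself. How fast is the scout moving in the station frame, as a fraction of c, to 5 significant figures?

u ≈ 0.85594c

Compose boost 2: (0.6990 + 0.3907)/(1 + 0.6990×0.3907) = 1.0897/1.273099 = 0.85594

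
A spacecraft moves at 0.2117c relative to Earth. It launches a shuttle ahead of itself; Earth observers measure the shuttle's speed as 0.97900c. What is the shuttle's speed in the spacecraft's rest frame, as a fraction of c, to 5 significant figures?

Inverse velocity addition: u' = (u − v)/(1 − uv/c²)
= (0.97900 − 0.2117)/(1 − 0.97900×0.2117) = 0.76730/0.7927457 = 0.96790

u' ≈ 0.96790c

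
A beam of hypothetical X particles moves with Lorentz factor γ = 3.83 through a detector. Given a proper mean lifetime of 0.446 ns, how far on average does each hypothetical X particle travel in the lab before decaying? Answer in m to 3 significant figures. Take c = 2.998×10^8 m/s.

β = √(1 − 1/γ²) = √(1 − 1/3.83²) = 0.96531
Dilated lifetime: Δt = γτ₀ = 3.83 × 0.446 ns = 1.7082 ns
d = vΔt = 0.96531c × 1.7082 ns = 2.8940×10^8 m/s × 1.7082×10^-9 s = 0.494 m

d ≈ 0.494 m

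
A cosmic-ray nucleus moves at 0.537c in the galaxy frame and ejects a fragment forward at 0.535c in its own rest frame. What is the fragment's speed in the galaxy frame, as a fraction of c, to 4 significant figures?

Compose boost 2: (0.535 + 0.537)/(1 + 0.535×0.537) = 1.072/1.28730 = 0.8328

u ≈ 0.8328c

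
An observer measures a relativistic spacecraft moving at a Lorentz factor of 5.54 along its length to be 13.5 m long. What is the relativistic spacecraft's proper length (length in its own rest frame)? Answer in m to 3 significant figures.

L₀ ≈ 74.8 m

γ = 5.54 (given)
L₀ = γL = 5.54 × 13.5 = 74.8 m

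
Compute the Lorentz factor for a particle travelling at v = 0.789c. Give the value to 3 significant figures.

γ ≈ 1.63

γ = 1/√(1 − β²) = 1/√(1 − 0.789²) = 1/√(0.37748) = 1.63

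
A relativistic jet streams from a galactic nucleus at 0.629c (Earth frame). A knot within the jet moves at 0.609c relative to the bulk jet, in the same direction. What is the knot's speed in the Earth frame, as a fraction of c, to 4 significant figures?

u ≈ 0.8951c

Relativistic velocity addition: u = (u' + v)/(1 + u'v/c²)
= (0.609 + 0.629)/(1 + 0.609×0.629) = 1.238/1.38306 = 0.8951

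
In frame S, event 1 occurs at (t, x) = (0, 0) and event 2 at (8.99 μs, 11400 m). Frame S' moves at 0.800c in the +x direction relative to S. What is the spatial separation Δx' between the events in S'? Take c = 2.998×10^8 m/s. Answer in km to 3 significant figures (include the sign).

γ = 1/√(1 − 0.800²) = 1.6667
Δx' = γ(Δx − vΔt) = 1.6667 × (11400 m − 0.800×(2.998×10^8 m/s)×8.99×10^-6 s)
= 1.6667 × (9243.8 m) = 15.4 km

Δx' ≈ 15.4 km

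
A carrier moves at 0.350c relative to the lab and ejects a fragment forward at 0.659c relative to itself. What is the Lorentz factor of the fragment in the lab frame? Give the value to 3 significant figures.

γ ≈ 1.75

u_lab = (0.659 + 0.350)/(1 + 0.659×0.350) = 1.009/1.23065 = 0.819892
γ = 1/√(1 − 0.819892²) = 1.75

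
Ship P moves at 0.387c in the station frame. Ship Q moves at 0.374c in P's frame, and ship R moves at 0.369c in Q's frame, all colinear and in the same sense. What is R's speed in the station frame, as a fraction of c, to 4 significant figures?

u ≈ 0.8301c

Compose boost 2: (0.374 + 0.387)/(1 + 0.374×0.387) = 0.7610/1.14474 = 0.664781
Compose boost 3: (0.369 + 0.664781)/(1 + 0.369×0.664781) = 1.03378/1.24530 = 0.8301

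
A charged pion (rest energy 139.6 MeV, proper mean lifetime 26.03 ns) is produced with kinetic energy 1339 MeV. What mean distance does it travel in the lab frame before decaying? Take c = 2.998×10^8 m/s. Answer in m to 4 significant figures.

γ = 1 + K/(m₀c²) = 1 + 1339/139.6 = 10.5917
β = √(1 − 1/γ²) = 0.995533
Dilated lifetime: γτ₀ = 10.5917 × 26.03 ns = 275.702 ns
d = βc·γτ₀ = 0.995533 × (2.998×10^8 m/s) × 2.75702×10^-7 s = 82.29 m

d ≈ 82.29 m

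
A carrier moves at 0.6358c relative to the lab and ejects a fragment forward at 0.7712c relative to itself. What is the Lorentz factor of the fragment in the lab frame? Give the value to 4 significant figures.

γ ≈ 3.033

u_lab = (0.7712 + 0.6358)/(1 + 0.7712×0.6358) = 1.4070/1.490329 = 0.9440869
γ = 1/√(1 − 0.9440869²) = 3.033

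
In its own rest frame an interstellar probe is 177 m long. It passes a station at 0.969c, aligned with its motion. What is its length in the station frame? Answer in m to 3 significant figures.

L ≈ 43.7 m

γ = 1/√(1 − 0.969²) = 4.0476
Length contraction: L = L₀/γ = 177/4.0476 = 43.7 m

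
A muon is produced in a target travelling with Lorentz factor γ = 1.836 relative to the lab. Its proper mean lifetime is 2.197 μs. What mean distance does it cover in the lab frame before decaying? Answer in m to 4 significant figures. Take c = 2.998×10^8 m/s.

β = √(1 − 1/γ²) = √(1 − 1/1.836²) = 0.838655
Dilated lifetime: Δt = γτ₀ = 1.836 × 2.197 μs = 4.03369 μs
d = vΔt = 0.838655c × 4.03369 μs = 2.51429×10^8 m/s × 4.03369×10^-6 s = 1014 m

d ≈ 1014 m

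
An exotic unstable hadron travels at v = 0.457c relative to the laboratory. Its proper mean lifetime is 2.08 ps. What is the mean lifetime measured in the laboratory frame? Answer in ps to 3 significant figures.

Δt ≈ 2.34 ps

γ = 1/√(1 − 0.457²) = 1.1243
Time dilation: Δt = γτ₀ = 1.1243 × 2.08 ps = 2.34 ps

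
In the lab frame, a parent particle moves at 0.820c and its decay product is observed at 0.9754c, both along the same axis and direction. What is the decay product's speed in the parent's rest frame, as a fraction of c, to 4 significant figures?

u' ≈ 0.7763c

Inverse velocity addition: u' = (u − v)/(1 − uv/c²)
= (0.9754 − 0.820)/(1 − 0.9754×0.820) = 0.1554/0.200172 = 0.7763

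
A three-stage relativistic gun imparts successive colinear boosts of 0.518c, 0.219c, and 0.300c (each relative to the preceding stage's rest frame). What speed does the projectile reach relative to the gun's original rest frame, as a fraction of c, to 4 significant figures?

Compose boost 2: (0.219 + 0.518)/(1 + 0.219×0.518) = 0.7370/1.11344 = 0.661911
Compose boost 3: (0.300 + 0.661911)/(1 + 0.300×0.661911) = 0.961911/1.19857 = 0.8025

u ≈ 0.8025c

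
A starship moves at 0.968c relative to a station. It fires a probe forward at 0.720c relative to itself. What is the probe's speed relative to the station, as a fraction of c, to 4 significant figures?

u ≈ 0.9947c

Relativistic velocity addition: u = (u' + v)/(1 + u'v/c²)
= (0.720 + 0.968)/(1 + 0.720×0.968) = 1.688/1.69696 = 0.9947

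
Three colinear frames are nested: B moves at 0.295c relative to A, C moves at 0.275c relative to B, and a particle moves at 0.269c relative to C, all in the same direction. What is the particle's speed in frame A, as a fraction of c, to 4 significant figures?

Compose boost 2: (0.275 + 0.295)/(1 + 0.275×0.295) = 0.5700/1.08113 = 0.527229
Compose boost 3: (0.269 + 0.527229)/(1 + 0.269×0.527229) = 0.796229/1.14182 = 0.6973

u ≈ 0.6973c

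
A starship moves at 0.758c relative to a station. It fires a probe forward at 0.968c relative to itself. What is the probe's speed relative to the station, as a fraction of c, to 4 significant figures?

u ≈ 0.9955c

Relativistic velocity addition: u = (u' + v)/(1 + u'v/c²)
= (0.968 + 0.758)/(1 + 0.968×0.758) = 1.726/1.73374 = 0.9955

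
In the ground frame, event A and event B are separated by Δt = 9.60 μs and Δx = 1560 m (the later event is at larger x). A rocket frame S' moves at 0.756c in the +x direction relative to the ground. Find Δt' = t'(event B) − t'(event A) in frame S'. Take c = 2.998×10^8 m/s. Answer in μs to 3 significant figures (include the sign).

Δt' ≈ 8.66 μs

γ = 1/√(1 − 0.756²) = 1.5277
Δt' = γ(Δt − vΔx/c²) = 1.5277 × (9.60 μs − 0.756×1560 m / (2.998×10^8 m/s))
= 1.5277 × (5.6662 μs) = 8.66 μs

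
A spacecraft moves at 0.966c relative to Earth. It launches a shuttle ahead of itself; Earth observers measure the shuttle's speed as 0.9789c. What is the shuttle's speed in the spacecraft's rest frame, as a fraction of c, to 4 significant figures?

u' ≈ 0.2372c

Inverse velocity addition: u' = (u − v)/(1 − uv/c²)
= (0.9789 − 0.966)/(1 − 0.9789×0.966) = 0.01290/0.0543826 = 0.2372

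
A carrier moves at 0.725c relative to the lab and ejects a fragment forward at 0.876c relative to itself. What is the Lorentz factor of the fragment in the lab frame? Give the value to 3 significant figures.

γ ≈ 4.92

u_lab = (0.876 + 0.725)/(1 + 0.876×0.725) = 1.601/1.63510 = 0.979145
γ = 1/√(1 − 0.979145²) = 4.92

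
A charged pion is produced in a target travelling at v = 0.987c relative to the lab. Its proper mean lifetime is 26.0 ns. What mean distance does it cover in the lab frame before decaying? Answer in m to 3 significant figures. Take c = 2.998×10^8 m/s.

d ≈ 47.9 m

γ = 1/√(1 − 0.987²) = 6.2220
Dilated lifetime: Δt = γτ₀ = 6.2220 × 26.0 ns = 161.77 ns
d = vΔt = 0.987c × 161.77 ns = 2.9590×10^8 m/s × 1.6177×10^-7 s = 47.9 m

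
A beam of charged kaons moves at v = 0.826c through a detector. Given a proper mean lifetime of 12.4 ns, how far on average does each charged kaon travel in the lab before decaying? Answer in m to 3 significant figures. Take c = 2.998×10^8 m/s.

d ≈ 5.45 m

γ = 1/√(1 − 0.826²) = 1.7741
Dilated lifetime: Δt = γτ₀ = 1.7741 × 12.4 ns = 21.999 ns
d = vΔt = 0.826c × 21.999 ns = 2.4763×10^8 m/s × 2.1999×10^-8 s = 5.45 m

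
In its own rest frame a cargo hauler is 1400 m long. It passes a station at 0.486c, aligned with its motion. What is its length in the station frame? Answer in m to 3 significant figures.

γ = 1/√(1 − 0.486²) = 1.1442
Length contraction: L = L₀/γ = 1400/1.1442 = 1220 m

L ≈ 1220 m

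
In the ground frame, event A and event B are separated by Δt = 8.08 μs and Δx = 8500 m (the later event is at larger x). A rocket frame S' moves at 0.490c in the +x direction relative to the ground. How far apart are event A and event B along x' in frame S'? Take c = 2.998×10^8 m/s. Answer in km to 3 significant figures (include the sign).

γ = 1/√(1 − 0.490²) = 1.1472
Δx' = γ(Δx − vΔt) = 1.1472 × (8500 m − 0.490×(2.998×10^8 m/s)×8.08×10^-6 s)
= 1.1472 × (7313.0 m) = 8.39 km

Δx' ≈ 8.39 km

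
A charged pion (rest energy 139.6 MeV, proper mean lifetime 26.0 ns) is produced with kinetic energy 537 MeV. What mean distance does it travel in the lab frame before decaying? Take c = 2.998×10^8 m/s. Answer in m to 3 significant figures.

d ≈ 37.0 m

γ = 1 + K/(m₀c²) = 1 + 537/139.6 = 4.8467
β = √(1 − 1/γ²) = 0.97848
Dilated lifetime: γτ₀ = 4.8467 × 26.0 ns = 126.01 ns
d = βc·γτ₀ = 0.97848 × (2.998×10^8 m/s) × 1.2601×10^-7 s = 37.0 m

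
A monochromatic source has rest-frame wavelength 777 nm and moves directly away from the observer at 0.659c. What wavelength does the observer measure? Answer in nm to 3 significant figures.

λ_obs ≈ 1710 nm

Relativistic Doppler: λ_obs = λ_src √((1+β)/(1−β))
= 777 × √(1.6590/0.34100) = 777 × 2.2057 = 1710 nm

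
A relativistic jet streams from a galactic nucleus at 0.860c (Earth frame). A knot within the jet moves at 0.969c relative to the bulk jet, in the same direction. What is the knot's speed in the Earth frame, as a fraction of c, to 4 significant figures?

Relativistic velocity addition: u = (u' + v)/(1 + u'v/c²)
= (0.969 + 0.860)/(1 + 0.969×0.860) = 1.829/1.83334 = 0.9976

u ≈ 0.9976c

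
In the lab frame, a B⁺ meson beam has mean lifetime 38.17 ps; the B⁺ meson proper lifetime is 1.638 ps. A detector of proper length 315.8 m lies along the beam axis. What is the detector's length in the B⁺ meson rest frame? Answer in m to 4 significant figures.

Time dilation ⇒ γ = Δt/τ₀ = 38.17/1.638 = 23.3028
Length contraction: L = L₀/γ = 315.8/23.3028 = 13.55 m

L ≈ 13.55 m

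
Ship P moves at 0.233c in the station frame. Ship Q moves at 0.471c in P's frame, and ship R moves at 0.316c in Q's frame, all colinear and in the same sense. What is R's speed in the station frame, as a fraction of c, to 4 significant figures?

u ≈ 0.7917c

Compose boost 2: (0.471 + 0.233)/(1 + 0.471×0.233) = 0.7040/1.10974 = 0.634381
Compose boost 3: (0.316 + 0.634381)/(1 + 0.316×0.634381) = 0.950381/1.20046 = 0.7917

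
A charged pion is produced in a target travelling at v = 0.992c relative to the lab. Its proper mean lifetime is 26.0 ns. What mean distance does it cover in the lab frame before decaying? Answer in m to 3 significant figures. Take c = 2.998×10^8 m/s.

γ = 1/√(1 − 0.992²) = 7.9216
Dilated lifetime: Δt = γτ₀ = 7.9216 × 26.0 ns = 205.96 ns
d = vΔt = 0.992c × 205.96 ns = 2.9740×10^8 m/s × 2.0596×10^-7 s = 61.3 m

d ≈ 61.3 m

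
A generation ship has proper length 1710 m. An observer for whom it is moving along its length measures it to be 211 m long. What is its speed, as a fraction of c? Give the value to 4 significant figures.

β ≈ 0.9924

γ = L₀/L = 1710/211 = 8.10427
β = √(1 − 1/γ²) = 0.9924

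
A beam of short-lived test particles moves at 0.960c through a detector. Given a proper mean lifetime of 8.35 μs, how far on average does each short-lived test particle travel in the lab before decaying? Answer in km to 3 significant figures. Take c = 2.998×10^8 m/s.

d ≈ 8.58 km

γ = 1/√(1 − 0.960²) = 3.5714
Dilated lifetime: Δt = γτ₀ = 3.5714 × 8.35 μs = 29.821 μs
d = vΔt = 0.960c × 29.821 μs = 2.8781×10^8 m/s × 2.9821×10^-5 s = 8.58 km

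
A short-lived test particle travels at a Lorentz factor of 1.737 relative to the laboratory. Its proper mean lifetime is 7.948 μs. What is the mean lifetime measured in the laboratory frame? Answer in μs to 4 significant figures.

Δt ≈ 13.81 μs

γ = 1.737 (given)
Time dilation: Δt = γτ₀ = 1.737 × 7.948 μs = 13.81 μs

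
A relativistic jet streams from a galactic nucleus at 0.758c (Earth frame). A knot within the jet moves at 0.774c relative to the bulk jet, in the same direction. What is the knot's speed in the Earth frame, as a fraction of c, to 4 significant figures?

Relativistic velocity addition: u = (u' + v)/(1 + u'v/c²)
= (0.774 + 0.758)/(1 + 0.774×0.758) = 1.532/1.58669 = 0.9655

u ≈ 0.9655c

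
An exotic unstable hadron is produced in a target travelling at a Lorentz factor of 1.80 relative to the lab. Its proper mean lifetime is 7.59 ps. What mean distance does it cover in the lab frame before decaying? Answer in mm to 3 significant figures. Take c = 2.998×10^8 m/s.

d ≈ 3.41 mm

β = √(1 − 1/γ²) = √(1 − 1/1.80²) = 0.83148
Dilated lifetime: Δt = γτ₀ = 1.80 × 7.59 ps = 13.662 ps
d = vΔt = 0.83148c × 13.662 ps = 2.4928×10^8 m/s × 1.3662×10^-11 s = 3.41 mm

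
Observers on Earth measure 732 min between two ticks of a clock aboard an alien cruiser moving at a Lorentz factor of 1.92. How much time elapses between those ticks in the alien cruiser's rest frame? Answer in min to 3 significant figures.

τ₀ ≈ 381 min

γ = 1.92 (given)
Proper time: τ₀ = Δt/γ = 732/1.92 = 381 min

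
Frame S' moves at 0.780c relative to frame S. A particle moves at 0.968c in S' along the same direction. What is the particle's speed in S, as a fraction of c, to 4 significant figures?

Relativistic velocity addition: u = (u' + v)/(1 + u'v/c²)
= (0.968 + 0.780)/(1 + 0.968×0.780) = 1.748/1.75504 = 0.9960

u ≈ 0.9960c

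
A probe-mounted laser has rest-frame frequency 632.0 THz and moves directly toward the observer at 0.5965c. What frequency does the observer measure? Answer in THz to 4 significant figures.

Relativistic Doppler: f_obs = f_src √((1+β)/(1−β))
= 632.0 × √(1.59650/0.403500) = 632.0 × 1.98913 = 1257 THz

f_obs ≈ 1257 THz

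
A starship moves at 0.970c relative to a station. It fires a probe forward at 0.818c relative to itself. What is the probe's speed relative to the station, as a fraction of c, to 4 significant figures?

u ≈ 0.9970c

Relativistic velocity addition: u = (u' + v)/(1 + u'v/c²)
= (0.818 + 0.970)/(1 + 0.818×0.970) = 1.788/1.79346 = 0.9970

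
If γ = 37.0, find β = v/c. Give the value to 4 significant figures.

β ≈ 0.9996

β = √(1 − 1/γ²) = √(1 − 1/37.0²) = √(0.999270) = 0.9996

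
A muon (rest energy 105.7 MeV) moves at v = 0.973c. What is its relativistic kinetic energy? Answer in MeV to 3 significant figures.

K ≈ 352 MeV

γ = 1/√(1 − 0.973²) = 4.3327
K = (γ − 1)m₀c² = (4.3327 − 1) × 105.7 MeV = 3.3327 × 105.7 MeV = 352 MeV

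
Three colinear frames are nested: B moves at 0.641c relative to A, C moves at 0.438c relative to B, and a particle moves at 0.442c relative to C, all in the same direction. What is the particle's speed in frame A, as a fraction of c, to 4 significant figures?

Compose boost 2: (0.438 + 0.641)/(1 + 0.438×0.641) = 1.079/1.28076 = 0.842470
Compose boost 3: (0.442 + 0.842470)/(1 + 0.442×0.842470) = 1.28447/1.37237 = 0.9359

u ≈ 0.9359c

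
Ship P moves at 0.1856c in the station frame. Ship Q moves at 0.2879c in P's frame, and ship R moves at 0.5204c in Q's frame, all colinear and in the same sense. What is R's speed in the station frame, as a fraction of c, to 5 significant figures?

Compose boost 2: (0.2879 + 0.1856)/(1 + 0.2879×0.1856) = 0.47350/1.053434 = 0.4494823
Compose boost 3: (0.5204 + 0.4494823)/(1 + 0.5204×0.4494823) = 0.9698823/1.233911 = 0.78602

u ≈ 0.78602c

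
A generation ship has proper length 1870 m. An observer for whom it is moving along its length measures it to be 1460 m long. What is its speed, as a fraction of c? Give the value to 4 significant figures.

β ≈ 0.6248

γ = L₀/L = 1870/1460 = 1.28082
β = √(1 − 1/γ²) = 0.6248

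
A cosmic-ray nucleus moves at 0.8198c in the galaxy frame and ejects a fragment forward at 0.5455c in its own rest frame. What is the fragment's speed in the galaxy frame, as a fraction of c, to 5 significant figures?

u ≈ 0.94341c

Compose boost 2: (0.5455 + 0.8198)/(1 + 0.5455×0.8198) = 1.3653/1.447201 = 0.94341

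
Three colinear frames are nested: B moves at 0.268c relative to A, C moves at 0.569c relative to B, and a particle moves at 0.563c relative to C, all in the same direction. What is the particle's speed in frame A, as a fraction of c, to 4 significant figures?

Compose boost 2: (0.569 + 0.268)/(1 + 0.569×0.268) = 0.8370/1.15249 = 0.726252
Compose boost 3: (0.563 + 0.726252)/(1 + 0.563×0.726252) = 1.28925/1.40888 = 0.9151

u ≈ 0.9151c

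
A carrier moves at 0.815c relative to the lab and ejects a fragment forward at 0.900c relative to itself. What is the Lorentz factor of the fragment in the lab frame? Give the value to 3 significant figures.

γ ≈ 6.86

u_lab = (0.900 + 0.815)/(1 + 0.900×0.815) = 1.715/1.73350 = 0.989328
γ = 1/√(1 − 0.989328²) = 6.86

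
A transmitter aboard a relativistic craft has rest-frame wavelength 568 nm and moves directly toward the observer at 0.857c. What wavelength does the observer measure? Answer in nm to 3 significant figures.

Relativistic Doppler: λ_obs = λ_src √((1−β)/(1+β))
= 568 × √(0.14300/1.8570) = 568 × 0.27750 = 158 nm

λ_obs ≈ 158 nm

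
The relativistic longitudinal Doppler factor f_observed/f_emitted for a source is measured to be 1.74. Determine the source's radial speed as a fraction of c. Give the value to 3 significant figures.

β ≈ 0.503

f_obs/f_src = √((1+β)/(1−β)) = 1.74  ⇒  (1+β)/(1−β) = 3.0276
β = |1 − D²|/(1 + D²) = |1 − 3.0276|/(1 + 3.0276) = 0.503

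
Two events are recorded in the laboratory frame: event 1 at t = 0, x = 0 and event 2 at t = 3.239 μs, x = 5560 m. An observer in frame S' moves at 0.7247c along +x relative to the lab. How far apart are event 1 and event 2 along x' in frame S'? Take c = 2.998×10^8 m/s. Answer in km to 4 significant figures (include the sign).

Δx' ≈ 7.048 km

γ = 1/√(1 − 0.7247²) = 1.45124
Δx' = γ(Δx − vΔt) = 1.45124 × (5560 m − 0.7247×(2.998×10^8 m/s)×3.239×10^-6 s)
= 1.45124 × (4856.28 m) = 7.048 km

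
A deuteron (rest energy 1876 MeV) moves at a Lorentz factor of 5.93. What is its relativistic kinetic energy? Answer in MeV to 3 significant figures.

K ≈ 9250 MeV

γ = 5.93 (given)
K = (γ − 1)m₀c² = (5.93 − 1) × 1876 MeV = 4.9300 × 1876 MeV = 9250 MeV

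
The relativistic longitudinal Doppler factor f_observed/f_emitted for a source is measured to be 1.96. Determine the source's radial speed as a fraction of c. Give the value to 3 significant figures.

f_obs/f_src = √((1+β)/(1−β)) = 1.96  ⇒  (1+β)/(1−β) = 3.8416
β = |1 − D²|/(1 + D²) = |1 − 3.8416|/(1 + 3.8416) = 0.587

β ≈ 0.587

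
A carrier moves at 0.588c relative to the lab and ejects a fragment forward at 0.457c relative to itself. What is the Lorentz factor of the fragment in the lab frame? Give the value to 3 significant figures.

γ ≈ 1.76

u_lab = (0.457 + 0.588)/(1 + 0.457×0.588) = 1.045/1.26872 = 0.823667
γ = 1/√(1 − 0.823667²) = 1.76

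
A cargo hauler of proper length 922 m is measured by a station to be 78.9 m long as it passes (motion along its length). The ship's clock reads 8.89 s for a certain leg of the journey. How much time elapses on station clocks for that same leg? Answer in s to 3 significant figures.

Δt ≈ 104 s

Length contraction ⇒ γ = L₀/L = 922/78.9 = 11.686
Time dilation: Δt = γτ₀ = 11.686 × 8.89 s = 104 s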